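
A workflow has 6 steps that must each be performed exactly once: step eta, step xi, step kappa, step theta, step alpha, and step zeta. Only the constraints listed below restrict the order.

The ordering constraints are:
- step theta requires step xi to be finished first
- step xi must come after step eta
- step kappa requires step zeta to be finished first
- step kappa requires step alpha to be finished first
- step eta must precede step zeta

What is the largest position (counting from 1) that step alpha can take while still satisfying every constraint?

The only step forced after step alpha (directly or by a chain) is step kappa.
With 1 mandatory successor out of 6 steps total, the latest slot for step alpha is 6−1 = 5, and it's reachable by doing all non-successors before step alpha.

5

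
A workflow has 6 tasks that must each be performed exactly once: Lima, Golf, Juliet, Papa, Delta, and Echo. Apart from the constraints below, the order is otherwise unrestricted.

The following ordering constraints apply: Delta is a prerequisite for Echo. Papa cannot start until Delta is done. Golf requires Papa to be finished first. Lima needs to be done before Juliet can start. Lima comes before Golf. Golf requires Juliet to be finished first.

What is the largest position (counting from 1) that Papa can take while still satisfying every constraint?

Following the constraints forward from Papa, its only required successor is Golf.
So at least 1 task follows Papa, putting Papa no later than position 5. That position is achievable by scheduling everything else first.

5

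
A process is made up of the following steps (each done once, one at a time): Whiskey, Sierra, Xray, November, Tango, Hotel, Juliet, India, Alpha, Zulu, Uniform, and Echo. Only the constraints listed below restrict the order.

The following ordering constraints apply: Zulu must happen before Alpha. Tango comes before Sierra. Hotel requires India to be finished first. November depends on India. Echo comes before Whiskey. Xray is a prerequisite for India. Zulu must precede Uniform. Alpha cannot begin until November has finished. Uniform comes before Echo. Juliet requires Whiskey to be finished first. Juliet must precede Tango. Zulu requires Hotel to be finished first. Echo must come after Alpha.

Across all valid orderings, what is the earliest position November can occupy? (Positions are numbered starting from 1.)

3

Every step that must precede November has to come before it. Tracing all chains that end at November, those steps are: Xray, India — 2 in total.
So at minimum 2 steps come before November, putting November no earlier than position 3. That position is achievable by scheduling exactly those predecessors first.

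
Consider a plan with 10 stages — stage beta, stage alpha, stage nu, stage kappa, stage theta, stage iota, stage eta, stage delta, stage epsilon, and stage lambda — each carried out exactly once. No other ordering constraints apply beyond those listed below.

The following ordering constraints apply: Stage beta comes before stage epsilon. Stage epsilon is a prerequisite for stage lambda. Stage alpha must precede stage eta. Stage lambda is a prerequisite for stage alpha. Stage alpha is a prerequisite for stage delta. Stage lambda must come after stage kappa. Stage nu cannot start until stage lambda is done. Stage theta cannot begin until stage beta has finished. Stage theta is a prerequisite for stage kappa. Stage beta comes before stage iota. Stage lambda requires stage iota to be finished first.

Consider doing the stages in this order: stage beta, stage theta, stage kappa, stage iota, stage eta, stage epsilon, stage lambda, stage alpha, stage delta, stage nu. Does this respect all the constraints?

Here stage alpha comes after stage eta.
But one of the constraints requires stage alpha before stage eta, so this ordering violates it.

No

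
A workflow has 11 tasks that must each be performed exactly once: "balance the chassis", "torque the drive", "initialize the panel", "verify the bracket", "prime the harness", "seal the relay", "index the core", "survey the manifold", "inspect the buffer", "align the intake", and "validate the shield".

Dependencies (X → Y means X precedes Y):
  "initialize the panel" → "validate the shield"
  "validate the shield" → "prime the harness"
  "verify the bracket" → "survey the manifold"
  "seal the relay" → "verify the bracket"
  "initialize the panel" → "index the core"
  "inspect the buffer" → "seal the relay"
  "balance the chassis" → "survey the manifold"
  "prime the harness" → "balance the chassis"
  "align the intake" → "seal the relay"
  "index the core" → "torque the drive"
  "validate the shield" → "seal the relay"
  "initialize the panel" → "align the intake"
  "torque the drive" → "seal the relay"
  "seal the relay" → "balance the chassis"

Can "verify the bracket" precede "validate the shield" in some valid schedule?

No

Following "validate the shield" → "seal the relay" → "verify the bracket", "validate the shield" must precede "verify the bracket" in every valid ordering.
So no valid ordering can have "verify the bracket" before "validate the shield".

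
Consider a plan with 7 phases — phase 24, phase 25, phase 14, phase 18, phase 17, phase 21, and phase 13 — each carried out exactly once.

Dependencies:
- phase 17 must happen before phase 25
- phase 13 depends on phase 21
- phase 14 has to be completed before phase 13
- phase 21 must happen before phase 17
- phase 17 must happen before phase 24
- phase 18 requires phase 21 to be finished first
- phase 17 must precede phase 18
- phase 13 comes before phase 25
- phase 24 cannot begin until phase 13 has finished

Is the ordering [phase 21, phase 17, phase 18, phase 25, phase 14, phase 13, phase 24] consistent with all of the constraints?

The sequence places phase 25 ahead of phase 13.
That contradicts the constraint that phase 13 must precede phase 25.

No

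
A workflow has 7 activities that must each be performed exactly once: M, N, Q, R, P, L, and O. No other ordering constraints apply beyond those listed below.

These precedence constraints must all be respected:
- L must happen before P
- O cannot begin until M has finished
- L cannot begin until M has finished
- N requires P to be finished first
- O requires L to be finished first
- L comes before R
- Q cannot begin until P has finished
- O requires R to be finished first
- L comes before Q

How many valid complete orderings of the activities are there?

M is the only activity with nothing required before it, so every ordering starts there.
Counting all ways to extend the partial order to a total order gives 20.

20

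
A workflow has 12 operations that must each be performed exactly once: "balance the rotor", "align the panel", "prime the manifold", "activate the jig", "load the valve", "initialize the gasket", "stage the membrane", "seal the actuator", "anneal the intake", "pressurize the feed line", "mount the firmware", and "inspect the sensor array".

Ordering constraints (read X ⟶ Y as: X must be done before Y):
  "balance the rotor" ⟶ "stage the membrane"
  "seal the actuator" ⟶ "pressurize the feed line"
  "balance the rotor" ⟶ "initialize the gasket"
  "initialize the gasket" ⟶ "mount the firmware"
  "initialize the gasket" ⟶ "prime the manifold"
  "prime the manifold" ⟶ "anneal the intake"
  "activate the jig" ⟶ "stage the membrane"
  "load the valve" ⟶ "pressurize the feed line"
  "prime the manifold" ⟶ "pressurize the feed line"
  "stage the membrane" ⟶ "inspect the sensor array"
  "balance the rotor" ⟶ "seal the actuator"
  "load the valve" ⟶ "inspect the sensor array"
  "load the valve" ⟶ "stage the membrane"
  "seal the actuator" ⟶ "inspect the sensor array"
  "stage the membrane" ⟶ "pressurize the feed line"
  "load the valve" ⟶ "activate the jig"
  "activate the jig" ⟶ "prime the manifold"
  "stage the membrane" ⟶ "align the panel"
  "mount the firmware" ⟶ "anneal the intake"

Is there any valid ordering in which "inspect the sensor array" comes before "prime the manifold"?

Yes

The constraints leave "inspect the sensor array" and "prime the manifold" unordered relative to each other; nothing requires "prime the manifold" earlier.
That means at least one valid schedule has "inspect the sensor array" before "prime the manifold".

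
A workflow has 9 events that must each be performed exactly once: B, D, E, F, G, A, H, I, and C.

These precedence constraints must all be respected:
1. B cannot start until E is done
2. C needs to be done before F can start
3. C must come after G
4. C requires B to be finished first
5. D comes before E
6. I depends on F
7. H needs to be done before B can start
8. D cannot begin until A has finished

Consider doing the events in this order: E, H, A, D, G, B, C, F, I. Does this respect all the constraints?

Here D comes after E.
But one of the constraints requires D before E, so this ordering violates it.

No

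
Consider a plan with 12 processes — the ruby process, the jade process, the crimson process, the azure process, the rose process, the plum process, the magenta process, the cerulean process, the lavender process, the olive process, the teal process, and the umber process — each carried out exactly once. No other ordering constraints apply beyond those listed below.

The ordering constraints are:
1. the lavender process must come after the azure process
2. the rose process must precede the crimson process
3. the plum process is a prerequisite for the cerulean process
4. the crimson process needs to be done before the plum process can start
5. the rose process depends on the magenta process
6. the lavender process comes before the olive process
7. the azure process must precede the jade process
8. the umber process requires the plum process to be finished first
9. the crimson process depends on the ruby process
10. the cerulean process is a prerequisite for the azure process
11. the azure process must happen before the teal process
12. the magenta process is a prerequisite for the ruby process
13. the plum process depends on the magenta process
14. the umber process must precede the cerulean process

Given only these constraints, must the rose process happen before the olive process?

There is a constraint chain the rose process → the crimson process → the plum process → the cerulean process → the azure process → the lavender process → the olive process.
Hence the rose process necessarily comes before the olive process.

Yes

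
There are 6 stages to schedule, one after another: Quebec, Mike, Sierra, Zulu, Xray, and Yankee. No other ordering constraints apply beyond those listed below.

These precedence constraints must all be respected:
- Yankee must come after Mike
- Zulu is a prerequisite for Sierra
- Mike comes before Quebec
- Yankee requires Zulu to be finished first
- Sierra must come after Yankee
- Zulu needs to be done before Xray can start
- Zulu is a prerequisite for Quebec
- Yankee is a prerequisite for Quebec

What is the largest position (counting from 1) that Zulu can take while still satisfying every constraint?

2

Every stage that must follow Zulu has to come after it. Tracing all chains starting from Zulu, those stages are: Quebec, Sierra, Xray, Yankee — 4 in total.
So at least 4 stages follow Zulu, putting Zulu no later than position 2. That position is achievable by scheduling everything else first.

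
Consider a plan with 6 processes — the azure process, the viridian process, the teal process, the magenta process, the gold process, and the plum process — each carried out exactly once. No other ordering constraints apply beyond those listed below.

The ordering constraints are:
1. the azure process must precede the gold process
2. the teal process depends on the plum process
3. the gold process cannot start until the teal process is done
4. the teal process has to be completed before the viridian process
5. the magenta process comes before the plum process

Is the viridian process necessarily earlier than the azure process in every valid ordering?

No

The viridian process and the azure process are not related by any chain of constraints.
A valid ordering placing the azure process before the viridian process exists, so the answer is no.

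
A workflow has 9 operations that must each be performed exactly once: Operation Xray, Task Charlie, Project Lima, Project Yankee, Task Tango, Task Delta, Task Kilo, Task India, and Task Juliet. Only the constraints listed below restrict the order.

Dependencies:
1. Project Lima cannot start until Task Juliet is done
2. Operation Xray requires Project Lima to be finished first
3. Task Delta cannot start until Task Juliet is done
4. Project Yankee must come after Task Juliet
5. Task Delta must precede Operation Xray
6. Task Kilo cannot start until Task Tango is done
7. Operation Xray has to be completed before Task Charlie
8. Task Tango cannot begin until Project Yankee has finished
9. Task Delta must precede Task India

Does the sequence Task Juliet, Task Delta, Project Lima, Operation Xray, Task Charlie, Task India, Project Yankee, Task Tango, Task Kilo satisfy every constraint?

Every stated constraint is respected: Task Juliet sits at position 1, ahead of Project Yankee at position 7, and each of the other listed pairs likewise has the predecessor earlier in the sequence.

Yes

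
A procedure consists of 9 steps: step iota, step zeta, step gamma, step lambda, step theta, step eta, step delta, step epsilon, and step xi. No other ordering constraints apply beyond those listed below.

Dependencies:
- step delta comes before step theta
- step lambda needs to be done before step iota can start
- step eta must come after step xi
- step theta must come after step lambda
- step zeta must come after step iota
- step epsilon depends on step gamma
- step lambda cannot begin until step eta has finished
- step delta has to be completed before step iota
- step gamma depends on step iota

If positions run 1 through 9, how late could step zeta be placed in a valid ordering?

Step zeta has no required successors, so nothing stops it from going last (position 9).

9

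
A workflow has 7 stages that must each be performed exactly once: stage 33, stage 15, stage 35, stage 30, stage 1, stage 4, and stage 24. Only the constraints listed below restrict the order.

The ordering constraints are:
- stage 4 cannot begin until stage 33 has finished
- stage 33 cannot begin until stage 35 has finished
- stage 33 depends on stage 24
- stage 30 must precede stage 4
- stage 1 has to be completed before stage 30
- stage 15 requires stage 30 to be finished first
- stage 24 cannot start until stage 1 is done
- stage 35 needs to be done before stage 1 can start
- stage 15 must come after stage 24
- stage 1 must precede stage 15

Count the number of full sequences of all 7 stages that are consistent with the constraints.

8

Only stage 35 has no prerequisites, so it must go first.
Systematically extending each partial ordering one stage at a time and counting, there are 8 complete orderings.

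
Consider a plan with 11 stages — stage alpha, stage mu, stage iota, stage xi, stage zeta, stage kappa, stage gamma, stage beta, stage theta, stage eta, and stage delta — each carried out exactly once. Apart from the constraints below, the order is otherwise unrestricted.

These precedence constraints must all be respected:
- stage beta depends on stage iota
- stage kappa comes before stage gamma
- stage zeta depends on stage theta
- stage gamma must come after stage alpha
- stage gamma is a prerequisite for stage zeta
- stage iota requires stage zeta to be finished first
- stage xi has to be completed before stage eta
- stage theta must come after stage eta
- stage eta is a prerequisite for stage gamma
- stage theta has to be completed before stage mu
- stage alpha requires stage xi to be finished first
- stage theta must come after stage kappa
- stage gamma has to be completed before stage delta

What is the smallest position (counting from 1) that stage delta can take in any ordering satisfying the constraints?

The stages that are forced before stage delta, directly or transitively, are stage alpha, stage xi, stage kappa, stage gamma, stage eta. That's 5 stages.
So at minimum 5 stages come before stage delta, putting stage delta no earlier than position 6. That position is achievable by scheduling exactly those predecessors first.

6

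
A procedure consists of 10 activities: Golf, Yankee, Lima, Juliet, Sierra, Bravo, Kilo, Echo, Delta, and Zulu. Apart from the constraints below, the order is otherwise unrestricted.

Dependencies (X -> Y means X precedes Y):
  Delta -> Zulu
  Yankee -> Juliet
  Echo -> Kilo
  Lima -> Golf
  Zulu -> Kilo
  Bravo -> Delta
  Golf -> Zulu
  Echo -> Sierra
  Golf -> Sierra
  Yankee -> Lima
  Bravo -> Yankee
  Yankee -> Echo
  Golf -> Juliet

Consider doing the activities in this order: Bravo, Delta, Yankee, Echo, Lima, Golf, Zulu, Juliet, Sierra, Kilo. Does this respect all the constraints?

Going through the constraints one by one, each required predecessor appears earlier in the sequence than its dependent — e.g. Echo (position 4) is before Kilo (position 10), as required.

Yes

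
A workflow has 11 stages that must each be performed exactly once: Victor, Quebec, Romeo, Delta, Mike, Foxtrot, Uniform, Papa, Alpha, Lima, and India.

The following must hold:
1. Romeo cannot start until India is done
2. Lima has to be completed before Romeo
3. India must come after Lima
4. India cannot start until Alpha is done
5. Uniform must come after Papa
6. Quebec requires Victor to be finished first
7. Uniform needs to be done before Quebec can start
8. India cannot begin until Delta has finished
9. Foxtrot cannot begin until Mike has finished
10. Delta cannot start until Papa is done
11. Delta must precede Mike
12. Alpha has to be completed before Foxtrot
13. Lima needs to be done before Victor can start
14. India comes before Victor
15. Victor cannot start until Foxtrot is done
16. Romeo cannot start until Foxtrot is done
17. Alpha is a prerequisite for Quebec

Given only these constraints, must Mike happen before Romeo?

Following the dependencies: Mike → Foxtrot → Romeo.
That forces Mike before Romeo in every valid schedule.

Yes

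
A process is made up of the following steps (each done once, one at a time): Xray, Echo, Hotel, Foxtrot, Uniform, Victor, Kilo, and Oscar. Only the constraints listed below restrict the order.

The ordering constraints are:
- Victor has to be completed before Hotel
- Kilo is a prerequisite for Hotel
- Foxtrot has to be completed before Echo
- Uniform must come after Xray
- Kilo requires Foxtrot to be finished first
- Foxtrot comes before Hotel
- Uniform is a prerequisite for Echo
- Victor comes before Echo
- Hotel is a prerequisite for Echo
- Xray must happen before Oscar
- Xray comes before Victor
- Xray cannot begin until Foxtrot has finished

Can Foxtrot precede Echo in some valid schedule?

Foxtrot is actually forced before Echo by the constraints, so certainly some valid ordering has Foxtrot first.

Yes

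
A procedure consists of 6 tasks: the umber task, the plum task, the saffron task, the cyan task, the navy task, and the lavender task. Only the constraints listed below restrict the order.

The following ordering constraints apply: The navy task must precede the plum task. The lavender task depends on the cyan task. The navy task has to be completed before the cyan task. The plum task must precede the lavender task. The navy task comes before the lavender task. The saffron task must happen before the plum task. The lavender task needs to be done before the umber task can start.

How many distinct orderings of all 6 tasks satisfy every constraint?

5

2 tasks have no prerequisites (the saffron task, the navy task), so any of them could come first.
Enumerating by repeatedly choosing an available task (one whose prerequisites are all placed) gives 5 distinct complete orderings.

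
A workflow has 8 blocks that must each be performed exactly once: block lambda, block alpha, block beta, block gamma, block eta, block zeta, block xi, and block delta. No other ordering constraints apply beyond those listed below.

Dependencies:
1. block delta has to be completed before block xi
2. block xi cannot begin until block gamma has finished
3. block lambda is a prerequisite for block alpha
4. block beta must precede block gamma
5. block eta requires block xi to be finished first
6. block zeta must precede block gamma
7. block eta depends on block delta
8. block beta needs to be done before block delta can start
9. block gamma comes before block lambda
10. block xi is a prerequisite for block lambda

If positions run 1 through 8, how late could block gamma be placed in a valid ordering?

Following every chain forward from block gamma, the blocks that must come later are block lambda, block alpha, block eta, block xi — 4 of them.
So at least 4 blocks follow block gamma, putting block gamma no later than position 4. That position is achievable by scheduling everything else first.

4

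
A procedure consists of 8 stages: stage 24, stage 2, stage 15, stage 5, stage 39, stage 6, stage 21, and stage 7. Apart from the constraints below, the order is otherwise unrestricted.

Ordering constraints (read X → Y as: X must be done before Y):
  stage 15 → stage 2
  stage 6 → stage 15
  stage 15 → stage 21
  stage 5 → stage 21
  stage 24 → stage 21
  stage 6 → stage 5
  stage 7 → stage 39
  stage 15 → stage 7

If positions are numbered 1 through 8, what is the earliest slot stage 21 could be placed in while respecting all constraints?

Working backwards through the constraints from stage 21, its full set of required predecessors is stage 24, stage 15, stage 5, stage 6 — 4 of them.
So at minimum 4 stages come before stage 21, putting stage 21 no earlier than position 5. That position is achievable by scheduling exactly those predecessors first.

5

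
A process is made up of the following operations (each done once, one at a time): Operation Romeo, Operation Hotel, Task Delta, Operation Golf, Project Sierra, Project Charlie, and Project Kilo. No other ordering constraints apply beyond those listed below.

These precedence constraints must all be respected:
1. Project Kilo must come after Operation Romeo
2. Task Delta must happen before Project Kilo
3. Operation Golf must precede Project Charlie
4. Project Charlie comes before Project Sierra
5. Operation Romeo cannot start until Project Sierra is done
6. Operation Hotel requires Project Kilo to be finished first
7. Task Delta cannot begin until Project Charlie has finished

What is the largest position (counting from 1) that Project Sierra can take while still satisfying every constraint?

4

Every operation that must follow Project Sierra has to come after it. Tracing all chains starting from Project Sierra, those operations are: Operation Romeo, Operation Hotel, Project Kilo — 3 in total.
With 3 mandatory successors out of 7 operations total, the latest slot for Project Sierra is 7−3 = 4, and it's reachable by doing all non-successors before Project Sierra.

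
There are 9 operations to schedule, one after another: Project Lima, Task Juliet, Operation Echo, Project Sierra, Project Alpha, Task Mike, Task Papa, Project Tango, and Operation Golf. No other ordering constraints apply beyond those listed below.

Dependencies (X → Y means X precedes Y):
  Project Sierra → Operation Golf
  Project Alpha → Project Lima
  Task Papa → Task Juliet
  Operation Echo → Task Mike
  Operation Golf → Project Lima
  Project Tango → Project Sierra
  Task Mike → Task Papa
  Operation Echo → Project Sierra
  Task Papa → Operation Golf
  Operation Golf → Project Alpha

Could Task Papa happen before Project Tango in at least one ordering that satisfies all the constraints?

The constraints leave Task Papa and Project Tango unordered relative to each other; nothing requires Project Tango earlier.
That means at least one valid schedule has Task Papa before Project Tango.

Yes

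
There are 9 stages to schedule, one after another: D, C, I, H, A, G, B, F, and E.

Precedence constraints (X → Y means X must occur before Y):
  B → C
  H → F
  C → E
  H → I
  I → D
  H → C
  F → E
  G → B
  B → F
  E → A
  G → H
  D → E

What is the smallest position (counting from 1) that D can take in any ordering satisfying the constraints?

Working backwards through the constraints from D, its full set of required predecessors is I, H, G — 3 of them.
So at minimum 3 stages come before D, putting D no earlier than position 4. That position is achievable by scheduling exactly those predecessors first.

4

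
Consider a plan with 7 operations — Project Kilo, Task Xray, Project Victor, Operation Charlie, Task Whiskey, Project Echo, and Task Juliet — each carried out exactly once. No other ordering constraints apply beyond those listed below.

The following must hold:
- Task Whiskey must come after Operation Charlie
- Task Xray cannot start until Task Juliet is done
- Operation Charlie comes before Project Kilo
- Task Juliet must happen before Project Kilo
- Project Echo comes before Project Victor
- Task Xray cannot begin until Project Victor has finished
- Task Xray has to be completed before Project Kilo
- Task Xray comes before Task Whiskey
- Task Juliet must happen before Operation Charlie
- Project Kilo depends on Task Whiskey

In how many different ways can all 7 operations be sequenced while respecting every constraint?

The operations with no prerequisites are Project Echo, Task Juliet; any of them can be placed first.
Enumerating by repeatedly choosing an available operation (one whose prerequisites are all placed) gives 9 distinct complete orderings.

9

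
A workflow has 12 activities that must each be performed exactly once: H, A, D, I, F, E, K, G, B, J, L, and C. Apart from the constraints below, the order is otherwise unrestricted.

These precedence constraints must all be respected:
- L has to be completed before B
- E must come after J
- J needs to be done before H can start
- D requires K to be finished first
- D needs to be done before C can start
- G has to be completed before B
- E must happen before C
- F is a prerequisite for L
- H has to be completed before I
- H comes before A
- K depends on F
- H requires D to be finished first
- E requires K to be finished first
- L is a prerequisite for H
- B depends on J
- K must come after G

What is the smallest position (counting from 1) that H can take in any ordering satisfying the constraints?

7

Every activity that must precede H has to come before it. Tracing all chains that end at H, those activities are: D, F, K, G, J, L — 6 in total.
So at minimum 6 activities come before H, putting H no earlier than position 7. That position is achievable by scheduling exactly those predecessors first.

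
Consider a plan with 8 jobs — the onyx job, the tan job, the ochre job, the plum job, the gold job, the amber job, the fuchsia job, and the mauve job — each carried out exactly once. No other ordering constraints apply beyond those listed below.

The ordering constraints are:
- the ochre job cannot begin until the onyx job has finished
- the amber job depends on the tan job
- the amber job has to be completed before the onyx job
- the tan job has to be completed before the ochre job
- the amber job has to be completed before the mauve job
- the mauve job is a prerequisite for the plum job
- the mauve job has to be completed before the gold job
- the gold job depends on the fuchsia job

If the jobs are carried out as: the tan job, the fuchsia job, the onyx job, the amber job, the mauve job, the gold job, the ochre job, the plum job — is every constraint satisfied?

No

In the proposed order, the onyx job appears before the amber job.
But one of the constraints requires the amber job before the onyx job, so this ordering violates it.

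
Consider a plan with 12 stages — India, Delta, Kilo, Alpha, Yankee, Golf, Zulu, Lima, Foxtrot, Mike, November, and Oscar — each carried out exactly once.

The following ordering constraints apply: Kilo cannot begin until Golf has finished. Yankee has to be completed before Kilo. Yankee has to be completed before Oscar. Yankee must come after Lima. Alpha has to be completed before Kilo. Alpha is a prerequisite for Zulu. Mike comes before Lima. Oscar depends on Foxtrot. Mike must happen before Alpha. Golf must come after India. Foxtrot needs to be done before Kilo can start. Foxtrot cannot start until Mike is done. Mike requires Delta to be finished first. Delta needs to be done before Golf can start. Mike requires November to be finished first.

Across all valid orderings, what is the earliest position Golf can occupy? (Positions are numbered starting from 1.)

Every stage that must precede Golf has to come before it. Tracing all chains that end at Golf, those stages are: India, Delta — 2 in total.
So at minimum 2 stages come before Golf, putting Golf no earlier than position 3. That position is achievable by scheduling exactly those predecessors first.

3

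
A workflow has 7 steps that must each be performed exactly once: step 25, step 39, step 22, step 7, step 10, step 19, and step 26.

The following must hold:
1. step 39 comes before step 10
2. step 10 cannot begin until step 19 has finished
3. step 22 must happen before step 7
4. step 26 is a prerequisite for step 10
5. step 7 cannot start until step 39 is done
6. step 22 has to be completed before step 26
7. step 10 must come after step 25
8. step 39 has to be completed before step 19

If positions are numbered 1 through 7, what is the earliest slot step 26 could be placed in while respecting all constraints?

Working backwards through the constraints from step 26, its only required predecessor is step 22.
With 1 mandatory predecessor, the earliest step 26 can sit is position 1+1 = 2, and placing just that one first achieves it.

2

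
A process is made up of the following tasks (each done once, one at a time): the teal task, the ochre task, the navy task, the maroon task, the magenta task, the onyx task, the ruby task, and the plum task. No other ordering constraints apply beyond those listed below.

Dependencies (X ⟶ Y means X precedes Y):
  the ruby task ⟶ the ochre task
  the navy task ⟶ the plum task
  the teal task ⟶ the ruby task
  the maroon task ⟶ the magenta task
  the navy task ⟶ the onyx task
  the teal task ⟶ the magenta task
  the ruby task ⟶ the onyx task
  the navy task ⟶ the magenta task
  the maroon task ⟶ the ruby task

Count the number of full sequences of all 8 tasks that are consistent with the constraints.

348

The tasks with no prerequisites are the teal task, the navy task, the maroon task; any of them can be placed first.
Systematically extending each partial ordering one task at a time and counting, there are 348 complete orderings.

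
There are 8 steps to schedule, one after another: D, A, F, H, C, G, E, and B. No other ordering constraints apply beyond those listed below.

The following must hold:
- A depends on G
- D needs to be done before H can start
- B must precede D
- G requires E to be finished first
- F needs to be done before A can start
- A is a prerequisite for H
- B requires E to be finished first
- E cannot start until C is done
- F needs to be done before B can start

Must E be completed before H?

Chaining the stated constraints: E → G → A → H.
Hence E necessarily comes before H.

Yes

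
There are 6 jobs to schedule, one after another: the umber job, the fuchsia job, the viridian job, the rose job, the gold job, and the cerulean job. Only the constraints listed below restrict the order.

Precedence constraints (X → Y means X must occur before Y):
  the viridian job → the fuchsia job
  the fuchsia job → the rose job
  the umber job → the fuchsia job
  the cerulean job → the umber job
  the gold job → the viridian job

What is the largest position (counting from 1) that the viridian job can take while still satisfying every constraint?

Every job that must follow the viridian job has to come after it. Tracing all chains starting from the viridian job, those jobs are: the fuchsia job, the rose job — 2 in total.
With 2 mandatory successors out of 6 jobs total, the latest slot for the viridian job is 6−2 = 4, and it's reachable by doing all non-successors before the viridian job.

4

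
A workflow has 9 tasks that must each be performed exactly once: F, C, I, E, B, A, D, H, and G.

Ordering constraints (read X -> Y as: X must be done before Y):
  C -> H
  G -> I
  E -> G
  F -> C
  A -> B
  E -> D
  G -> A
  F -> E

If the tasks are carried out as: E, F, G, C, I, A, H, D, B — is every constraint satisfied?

In the proposed order, E appears before F.
But one of the constraints requires F before E, so this ordering violates it.

No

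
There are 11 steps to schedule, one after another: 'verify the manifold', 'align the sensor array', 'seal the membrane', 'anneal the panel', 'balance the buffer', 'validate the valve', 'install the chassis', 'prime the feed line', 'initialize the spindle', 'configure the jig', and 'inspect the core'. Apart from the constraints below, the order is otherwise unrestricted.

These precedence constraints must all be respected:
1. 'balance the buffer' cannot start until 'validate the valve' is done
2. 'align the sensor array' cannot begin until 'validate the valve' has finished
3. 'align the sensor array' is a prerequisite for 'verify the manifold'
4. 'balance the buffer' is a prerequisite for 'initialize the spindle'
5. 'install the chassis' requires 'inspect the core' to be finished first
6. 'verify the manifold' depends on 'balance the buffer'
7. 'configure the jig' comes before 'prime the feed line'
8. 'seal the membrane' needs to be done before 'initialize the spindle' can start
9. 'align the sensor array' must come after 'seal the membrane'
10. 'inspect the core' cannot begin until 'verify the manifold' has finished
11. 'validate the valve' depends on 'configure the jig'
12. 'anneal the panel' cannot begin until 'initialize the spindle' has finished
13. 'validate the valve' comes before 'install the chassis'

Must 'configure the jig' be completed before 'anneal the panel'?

Yes

Chaining the stated constraints: 'configure the jig' → 'validate the valve' → 'balance the buffer' → 'initialize the spindle' → 'anneal the panel'.
So 'configure the jig' must precede 'anneal the panel' in any valid ordering.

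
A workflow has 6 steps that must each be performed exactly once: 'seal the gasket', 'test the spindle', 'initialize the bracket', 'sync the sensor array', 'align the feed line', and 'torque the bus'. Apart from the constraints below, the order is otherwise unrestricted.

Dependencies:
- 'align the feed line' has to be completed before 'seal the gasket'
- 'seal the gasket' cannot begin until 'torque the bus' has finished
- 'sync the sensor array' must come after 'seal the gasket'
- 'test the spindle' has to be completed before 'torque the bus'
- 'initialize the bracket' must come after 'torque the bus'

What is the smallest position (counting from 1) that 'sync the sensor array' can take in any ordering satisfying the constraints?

The steps that are forced before 'sync the sensor array', directly or transitively, are 'seal the gasket', 'test the spindle', 'align the feed line', 'torque the bus'. That's 4 steps.
With 4 mandatory predecessors, the earliest 'sync the sensor array' can sit is position 4+1 = 5, and placing just those 4 first achieves it.

5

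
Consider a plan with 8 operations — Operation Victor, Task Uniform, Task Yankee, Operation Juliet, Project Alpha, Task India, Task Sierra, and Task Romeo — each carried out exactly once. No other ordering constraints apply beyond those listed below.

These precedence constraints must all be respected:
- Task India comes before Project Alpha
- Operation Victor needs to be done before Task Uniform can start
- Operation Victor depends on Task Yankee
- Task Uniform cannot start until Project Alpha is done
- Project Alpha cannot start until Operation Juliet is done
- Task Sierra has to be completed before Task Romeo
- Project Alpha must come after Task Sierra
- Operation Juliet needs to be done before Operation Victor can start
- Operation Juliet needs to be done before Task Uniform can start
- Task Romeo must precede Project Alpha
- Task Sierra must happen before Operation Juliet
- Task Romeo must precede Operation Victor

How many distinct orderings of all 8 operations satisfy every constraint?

96

The operations with no prerequisites are Task Yankee, Task India, Task Sierra; any of them can be placed first.
Systematically extending each partial ordering one operation at a time and counting, there are 96 complete orderings.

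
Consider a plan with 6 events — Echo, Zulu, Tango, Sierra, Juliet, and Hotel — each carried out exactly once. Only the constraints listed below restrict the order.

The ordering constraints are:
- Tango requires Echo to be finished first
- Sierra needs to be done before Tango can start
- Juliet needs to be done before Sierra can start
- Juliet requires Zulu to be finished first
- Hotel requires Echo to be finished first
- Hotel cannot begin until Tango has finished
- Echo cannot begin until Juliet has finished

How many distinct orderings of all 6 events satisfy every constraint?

Zulu is the only event with nothing required before it, so every ordering starts there.
Enumerating by repeatedly choosing an available event (one whose prerequisites are all placed) gives 2 distinct complete orderings.

2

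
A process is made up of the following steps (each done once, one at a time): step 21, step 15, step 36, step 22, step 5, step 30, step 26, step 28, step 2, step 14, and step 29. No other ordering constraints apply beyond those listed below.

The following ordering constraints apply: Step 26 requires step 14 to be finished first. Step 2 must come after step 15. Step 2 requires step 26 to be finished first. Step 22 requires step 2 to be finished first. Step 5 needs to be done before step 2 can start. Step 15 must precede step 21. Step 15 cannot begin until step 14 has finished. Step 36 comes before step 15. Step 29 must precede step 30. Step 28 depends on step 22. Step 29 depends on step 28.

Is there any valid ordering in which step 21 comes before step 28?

Yes

No chain of constraints runs from step 28 to step 21, so step 28 is not required to come first.
So a valid ordering placing step 21 earlier than step 28 exists.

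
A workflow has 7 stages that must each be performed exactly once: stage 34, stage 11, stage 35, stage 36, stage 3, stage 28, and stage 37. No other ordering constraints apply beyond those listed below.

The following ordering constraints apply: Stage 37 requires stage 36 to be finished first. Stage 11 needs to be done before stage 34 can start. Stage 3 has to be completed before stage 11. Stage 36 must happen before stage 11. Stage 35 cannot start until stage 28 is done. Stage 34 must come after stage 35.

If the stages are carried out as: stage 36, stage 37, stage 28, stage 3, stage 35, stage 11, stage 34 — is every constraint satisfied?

Going through the constraints one by one, each required predecessor appears earlier in the sequence than its dependent — e.g. stage 36 (position 1) is before stage 11 (position 6), as required.

Yes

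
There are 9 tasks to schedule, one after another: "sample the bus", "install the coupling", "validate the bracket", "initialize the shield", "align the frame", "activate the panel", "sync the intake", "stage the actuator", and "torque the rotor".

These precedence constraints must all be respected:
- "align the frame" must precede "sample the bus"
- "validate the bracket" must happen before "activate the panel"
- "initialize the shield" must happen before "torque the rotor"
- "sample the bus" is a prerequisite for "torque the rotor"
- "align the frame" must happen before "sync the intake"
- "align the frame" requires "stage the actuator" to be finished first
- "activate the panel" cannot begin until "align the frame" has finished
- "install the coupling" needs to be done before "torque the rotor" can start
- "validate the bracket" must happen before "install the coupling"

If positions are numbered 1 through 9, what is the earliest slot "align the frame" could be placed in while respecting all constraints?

2

The only task forced before "align the frame" (directly or transitively) is "stage the actuator".
So at minimum 1 task comes before "align the frame", putting "align the frame" no earlier than position 2. That position is achievable by scheduling exactly that predecessor first.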